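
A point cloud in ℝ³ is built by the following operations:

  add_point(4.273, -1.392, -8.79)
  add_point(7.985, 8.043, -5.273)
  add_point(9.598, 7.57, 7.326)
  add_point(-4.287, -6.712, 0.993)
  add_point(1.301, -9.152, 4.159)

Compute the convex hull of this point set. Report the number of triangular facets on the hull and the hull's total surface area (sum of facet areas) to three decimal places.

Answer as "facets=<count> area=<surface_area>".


facets=6 area=506.676

Points on the hull: [0, 1, 2, 3, 4] (5 of 5).

Per-facet area ½‖(b−a)×(c−a)‖:
  f1: (p4, p2, p3) → 64.5736
  f2: (p0, p4, p3) → 48.2112
  f3: (p0, p4, p2) → 134.1671
  f4: (p1, p2, p3) → 123.9705
  f5: (p1, p0, p3) → 71.5165
  f6: (p1, p0, p2) → 64.2371
Σ area = 506.676

Euler characteristic 5−9+6 = 2 ✓


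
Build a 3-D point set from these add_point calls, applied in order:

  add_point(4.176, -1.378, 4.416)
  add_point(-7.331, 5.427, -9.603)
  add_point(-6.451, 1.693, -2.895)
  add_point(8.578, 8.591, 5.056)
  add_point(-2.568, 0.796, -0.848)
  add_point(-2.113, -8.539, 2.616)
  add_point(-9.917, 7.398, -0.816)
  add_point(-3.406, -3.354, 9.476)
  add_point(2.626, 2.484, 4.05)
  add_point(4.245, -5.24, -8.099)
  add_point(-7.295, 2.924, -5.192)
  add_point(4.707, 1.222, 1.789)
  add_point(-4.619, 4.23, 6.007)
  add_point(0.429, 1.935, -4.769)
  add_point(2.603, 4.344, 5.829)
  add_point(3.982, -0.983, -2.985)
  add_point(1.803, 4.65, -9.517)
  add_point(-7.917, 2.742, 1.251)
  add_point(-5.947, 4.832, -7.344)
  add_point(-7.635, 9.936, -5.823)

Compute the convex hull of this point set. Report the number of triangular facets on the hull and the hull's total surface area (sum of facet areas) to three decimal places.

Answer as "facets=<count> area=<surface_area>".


facets=20 area=936.307

12 of the 20 inputs are extreme points: [0, 1, 3, 5, 6, 7, 9, 10, 12, 16, 17, 19].

Facet areas (half cross-product norm):
  f1: (p9, p1, p5) → 101.2930
  f2: (p19, p3, p6) → 58.3695
  f3: (p19, p1, p6) → 17.3762
  f4: (p10, p1, p6) → 16.7344
  f5: (p10, p1, p5) → 20.1844
  f6: (p16, p9, p3) → 85.0905
  f7: (p16, p9, p1) → 44.6757
  f8: (p16, p19, p3) → 94.4209
  f9: (p16, p19, p1) → 26.8410
  f10: (p12, p3, p6) → 59.0959
  f11: (p12, p7, p6) → 27.7646
  f12: (p12, p7, p3) → 57.8134
  f13: (p17, p7, p6) → 14.0415
  f14: (p17, p7, p5) → 47.7069
  f15: (p17, p10, p6) → 16.4996
  f16: (p17, p10, p5) → 41.1541
  f17: (p0, p7, p3) → 44.3942
  f18: (p0, p7, p5) → 36.7552
  f19: (p0, p9, p3) → 67.6530
  f20: (p0, p9, p5) → 58.4434
Σ area = 936.307

Euler: V−E+F = 12−30+20 = 2.


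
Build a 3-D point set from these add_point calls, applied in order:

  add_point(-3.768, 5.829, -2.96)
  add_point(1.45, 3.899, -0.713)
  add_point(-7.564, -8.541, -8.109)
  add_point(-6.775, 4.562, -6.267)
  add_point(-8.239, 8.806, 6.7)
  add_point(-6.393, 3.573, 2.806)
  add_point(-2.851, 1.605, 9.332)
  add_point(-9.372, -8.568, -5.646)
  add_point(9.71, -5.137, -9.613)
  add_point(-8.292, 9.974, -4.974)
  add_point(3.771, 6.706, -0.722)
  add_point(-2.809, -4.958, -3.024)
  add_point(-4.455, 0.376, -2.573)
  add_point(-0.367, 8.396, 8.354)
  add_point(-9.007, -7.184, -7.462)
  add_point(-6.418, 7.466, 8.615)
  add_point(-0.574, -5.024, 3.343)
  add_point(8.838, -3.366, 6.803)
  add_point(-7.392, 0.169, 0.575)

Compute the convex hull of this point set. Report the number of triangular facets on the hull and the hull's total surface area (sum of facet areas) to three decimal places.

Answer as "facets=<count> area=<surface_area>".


13 of the 19 inputs are extreme points: [2, 3, 4, 6, 7, 8, 9, 10, 13, 14, 15, 16, 17].

Triangle areas on the boundary:
  f1: (p17, p2, p7) → 34.6034
  f2: (p17, p2, p8) → 145.1064
  f3: (p17, p13, p6) → 47.2391
  f4: (p4, p9, p7) → 108.8096
  f5: (p4, p13, p9) → 46.1556
  f6: (p10, p9, p8) → 98.8744
  f7: (p10, p13, p9) → 66.2452
  f8: (p10, p17, p8) → 99.9701
  f9: (p10, p17, p13) → 66.8736
  f10: (p14, p9, p7) → 17.5356
  f11: (p14, p2, p7) → 2.4075
  f12: (p14, p2, p9) → 13.5840
  f13: (p3, p9, p8) → 38.2279
  f14: (p3, p2, p8) → 113.7826
  f15: (p3, p2, p9) → 12.7109
  f16: (p16, p6, p7) → 52.9902
  f17: (p16, p17, p7) → 28.6920
  f18: (p16, p17, p6) → 46.5697
  f19: (p15, p6, p7) → 65.1309
  f20: (p15, p4, p7) → 31.5969
  f21: (p15, p13, p6) → 19.5740
  f22: (p15, p4, p13) → 7.8045
Σ area = 1164.484

Euler: V−E+F = 13−33+22 = 2.

facets=22 area=1164.484


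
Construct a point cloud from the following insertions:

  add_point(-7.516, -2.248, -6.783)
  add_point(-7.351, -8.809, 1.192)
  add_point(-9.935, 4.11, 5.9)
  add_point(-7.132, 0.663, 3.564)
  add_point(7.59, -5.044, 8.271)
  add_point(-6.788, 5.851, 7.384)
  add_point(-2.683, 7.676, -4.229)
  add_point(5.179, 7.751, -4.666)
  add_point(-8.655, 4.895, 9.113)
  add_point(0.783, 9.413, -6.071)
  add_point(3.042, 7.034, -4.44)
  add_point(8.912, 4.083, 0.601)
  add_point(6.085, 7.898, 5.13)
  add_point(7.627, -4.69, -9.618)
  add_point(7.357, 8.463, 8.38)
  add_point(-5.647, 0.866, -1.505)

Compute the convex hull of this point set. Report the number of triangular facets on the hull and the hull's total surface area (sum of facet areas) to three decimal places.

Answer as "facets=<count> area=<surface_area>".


Hull vertices (12/16): indices [0, 1, 2, 4, 5, 6, 7, 8, 9, 11, 13, 14].

Per-facet area ½‖(b−a)×(c−a)‖:
  f1: (p4, p13, p11) → 81.1245
  f2: (p4, p13, p1) → 138.2797
  f3: (p0, p1, p2) → 68.2112
  f4: (p0, p13, p1) → 80.5270
  f5: (p0, p13, p9) → 101.1280
  f6: (p7, p13, p11) → 48.4569
  f7: (p7, p13, p9) → 31.0606
  f8: (p14, p4, p11) → 53.2490
  f9: (p14, p7, p11) → 32.2576
  f10: (p14, p7, p9) → 29.6120
  f11: (p8, p1, p2) → 22.2474
  f12: (p8, p4, p1) → 127.2284
  f13: (p8, p14, p4) → 108.6774
  f14: (p6, p0, p2) → 69.9410
  f15: (p6, p0, p9) → 19.4122
  f16: (p5, p14, p9) → 101.9599
  f17: (p5, p8, p14) → 14.1174
  f18: (p5, p6, p9) → 18.3835
  f19: (p5, p8, p2) → 4.6666
  f20: (p5, p6, p2) → 24.2156
Σ area = 1174.756

Check V−E+F: 12 − 30 + 20 = 2.

facets=20 area=1174.756


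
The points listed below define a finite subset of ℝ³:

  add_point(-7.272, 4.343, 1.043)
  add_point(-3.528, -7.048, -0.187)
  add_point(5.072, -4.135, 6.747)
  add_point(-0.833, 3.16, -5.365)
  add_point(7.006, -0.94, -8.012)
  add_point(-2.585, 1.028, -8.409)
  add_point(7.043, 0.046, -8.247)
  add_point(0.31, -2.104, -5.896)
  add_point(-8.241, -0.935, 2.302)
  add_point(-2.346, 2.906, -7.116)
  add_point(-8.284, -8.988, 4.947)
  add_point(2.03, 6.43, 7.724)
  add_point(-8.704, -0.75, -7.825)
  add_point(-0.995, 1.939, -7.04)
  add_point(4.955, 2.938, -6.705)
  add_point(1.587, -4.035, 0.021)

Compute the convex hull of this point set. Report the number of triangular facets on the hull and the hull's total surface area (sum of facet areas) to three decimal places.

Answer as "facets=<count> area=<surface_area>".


Hull vertices (12/16): indices [0, 1, 2, 4, 5, 6, 8, 9, 10, 11, 12, 14].

Facet areas (half cross-product norm):
  f1: (p2, p11, p6) → 85.7885
  f2: (p2, p11, p10) → 78.8069
  f3: (p1, p10, p12) → 38.2844
  f4: (p1, p2, p10) → 41.1221
  f5: (p8, p10, p12) → 40.5832
  f6: (p8, p11, p10) → 53.6818
  f7: (p4, p1, p12) → 77.8368
  f8: (p4, p2, p6) → 6.9586
  f9: (p4, p1, p2) → 78.1280
  f10: (p5, p9, p12) → 7.0503
  f11: (p5, p4, p12) → 15.0931
  f12: (p5, p4, p6) → 4.8981
  f13: (p0, p9, p12) → 34.0312
  f14: (p0, p9, p11) → 55.7966
  f15: (p0, p8, p12) → 27.1434
  f16: (p0, p8, p11) → 31.5526
  f17: (p14, p11, p6) → 22.2402
  f18: (p14, p9, p11) → 54.7911
  f19: (p14, p5, p6) → 14.9985
  f20: (p14, p5, p9) → 8.3005
Σ area = 777.086

Check V−E+F: 12 − 30 + 20 = 2.

facets=20 area=777.086


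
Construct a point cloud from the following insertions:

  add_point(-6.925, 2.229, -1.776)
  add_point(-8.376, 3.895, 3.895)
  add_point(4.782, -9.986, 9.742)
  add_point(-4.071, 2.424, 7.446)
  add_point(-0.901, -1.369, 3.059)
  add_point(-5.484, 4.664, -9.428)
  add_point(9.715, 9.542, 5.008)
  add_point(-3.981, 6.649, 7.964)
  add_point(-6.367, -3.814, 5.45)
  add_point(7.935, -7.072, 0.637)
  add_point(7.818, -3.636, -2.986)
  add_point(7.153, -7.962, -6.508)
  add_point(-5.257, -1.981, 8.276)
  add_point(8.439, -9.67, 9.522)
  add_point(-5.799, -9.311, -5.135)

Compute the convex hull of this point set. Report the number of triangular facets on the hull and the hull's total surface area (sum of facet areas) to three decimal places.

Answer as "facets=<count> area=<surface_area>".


Points on the hull: [1, 2, 5, 6, 7, 8, 9, 11, 12, 13, 14] (11 of 15).

Area of each hull facet:
  f1: (p11, p5, p6) → 174.6136
  f2: (p7, p5, p1) → 40.4719
  f3: (p7, p5, p6) → 125.0540
  f4: (p14, p5, p1) → 93.7141
  f5: (p14, p11, p5) → 94.6469
  f6: (p13, p7, p6) → 134.7123
  f7: (p13, p7, p2) → 32.1171
  f8: (p13, p14, p2) → 28.6057
  f9: (p13, p14, p11) → 105.8105
  f10: (p12, p7, p1) → 25.1079
  f11: (p12, p7, p2) → 48.7551
  f12: (p9, p11, p6) → 57.8782
  f13: (p9, p13, p6) → 80.0408
  f14: (p9, p13, p11) → 13.3981
  f15: (p8, p14, p2) → 80.2406
  f16: (p8, p12, p2) → 22.9147
  f17: (p8, p14, p1) → 46.5338
  f18: (p8, p12, p1) → 13.8956
Σ area = 1218.511

Euler: V−E+F = 11−27+18 = 2.

facets=18 area=1218.511


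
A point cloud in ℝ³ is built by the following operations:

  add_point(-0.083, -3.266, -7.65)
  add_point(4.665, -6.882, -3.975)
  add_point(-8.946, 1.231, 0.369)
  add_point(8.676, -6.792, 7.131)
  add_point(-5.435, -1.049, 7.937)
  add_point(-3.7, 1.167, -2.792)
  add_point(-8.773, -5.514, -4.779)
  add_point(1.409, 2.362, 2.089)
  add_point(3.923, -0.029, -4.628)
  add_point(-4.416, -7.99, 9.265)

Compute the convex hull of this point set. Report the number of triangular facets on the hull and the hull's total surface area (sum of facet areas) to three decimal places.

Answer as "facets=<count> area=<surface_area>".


facets=16 area=663.711

Hull vertices (10/10): indices [0, 1, 2, 3, 4, 5, 6, 7, 8, 9].

Facet areas (half cross-product norm):
  f1: (p6, p9, p2) → 57.0244
  f2: (p4, p9, p2) → 27.1374
  f3: (p4, p9, p3) → 47.5353
  f4: (p1, p6, p0) → 31.0362
  f5: (p1, p8, p3) → 40.5969
  f6: (p1, p8, p0) → 18.7908
  f7: (p1, p9, p3) → 77.2961
  f8: (p1, p6, p9) → 94.0067
  f9: (p5, p8, p0) → 21.1977
  f10: (p5, p6, p2) → 24.4541
  f11: (p5, p6, p0) → 30.6148
  f12: (p7, p4, p3) → 61.0231
  f13: (p7, p8, p3) → 48.0133
  f14: (p7, p5, p8) → 24.5732
  f15: (p7, p4, p2) → 39.2038
  f16: (p7, p5, p2) → 21.2074
Σ area = 663.711

Euler characteristic 10−24+16 = 2 ✓


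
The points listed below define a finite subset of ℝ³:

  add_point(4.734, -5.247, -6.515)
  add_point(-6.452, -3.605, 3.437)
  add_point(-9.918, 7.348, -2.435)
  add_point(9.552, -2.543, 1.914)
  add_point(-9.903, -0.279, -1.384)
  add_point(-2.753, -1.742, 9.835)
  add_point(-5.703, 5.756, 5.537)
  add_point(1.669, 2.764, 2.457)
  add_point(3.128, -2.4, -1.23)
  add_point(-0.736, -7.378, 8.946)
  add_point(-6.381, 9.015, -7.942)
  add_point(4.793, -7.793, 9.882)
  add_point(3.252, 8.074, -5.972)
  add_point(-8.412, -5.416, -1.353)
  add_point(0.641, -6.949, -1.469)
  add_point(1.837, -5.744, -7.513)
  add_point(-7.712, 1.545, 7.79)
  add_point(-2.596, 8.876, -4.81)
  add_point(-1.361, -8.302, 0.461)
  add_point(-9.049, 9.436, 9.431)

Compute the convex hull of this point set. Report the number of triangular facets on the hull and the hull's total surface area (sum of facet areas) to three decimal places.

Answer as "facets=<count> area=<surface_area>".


facets=26 area=1124.244

Points on the hull: [0, 2, 3, 4, 5, 9, 10, 11, 12, 13, 15, 16, 17, 18, 19] (15 of 20).

Facet areas (half cross-product norm):
  f1: (p11, p19, p3) → 117.0095
  f2: (p4, p19, p2) → 46.4691
  f3: (p12, p19, p3) → 143.9735
  f4: (p0, p11, p3) → 51.5910
  f5: (p0, p12, p3) → 65.4937
  f6: (p0, p12, p15) → 20.7702
  f7: (p0, p11, p18) → 53.2967
  f8: (p0, p15, p18) → 13.8530
  f9: (p13, p15, p18) → 35.1005
  f10: (p10, p19, p2) → 28.2830
  f11: (p10, p12, p15) → 68.9957
  f12: (p10, p4, p2) → 24.3084
  f13: (p10, p13, p15) → 91.3664
  f14: (p10, p13, p4) → 23.6333
  f15: (p9, p11, p18) → 23.4222
  f16: (p9, p13, p18) → 32.3988
  f17: (p16, p4, p19) → 36.9356
  f18: (p16, p13, p4) → 25.5285
  f19: (p16, p9, p13) → 61.2428
  f20: (p17, p12, p19) → 38.2841
  f21: (p17, p10, p19) → 37.1085
  f22: (p17, p10, p12) → 11.4893
  f23: (p5, p11, p19) → 23.1868
  f24: (p5, p9, p11) → 15.7933
  f25: (p5, p16, p19) → 21.1449
  f26: (p5, p16, p9) → 13.5652
Σ area = 1124.244

Check V−E+F: 15 − 39 + 26 = 2.


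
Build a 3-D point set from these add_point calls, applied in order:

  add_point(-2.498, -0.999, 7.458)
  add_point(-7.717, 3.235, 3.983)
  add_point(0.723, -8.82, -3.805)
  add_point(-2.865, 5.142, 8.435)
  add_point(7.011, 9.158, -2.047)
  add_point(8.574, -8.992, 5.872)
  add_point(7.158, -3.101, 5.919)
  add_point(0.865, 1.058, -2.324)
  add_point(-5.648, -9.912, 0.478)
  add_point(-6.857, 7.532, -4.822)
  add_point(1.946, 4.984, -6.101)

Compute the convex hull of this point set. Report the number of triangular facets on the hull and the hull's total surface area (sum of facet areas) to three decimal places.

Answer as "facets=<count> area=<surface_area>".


facets=16 area=875.364

Hull vertices (10/11): indices [0, 1, 2, 3, 4, 5, 6, 8, 9, 10].

Per-facet area ½‖(b−a)×(c−a)‖:
  f1: (p9, p8, p1) → 66.6202
  f2: (p3, p9, p1) → 30.9285
  f3: (p3, p9, p4) → 89.7428
  f4: (p2, p9, p8) → 68.7635
  f5: (p2, p4, p5) → 114.9063
  f6: (p2, p8, p5) → 48.1353
  f7: (p6, p4, p5) → 25.7683
  f8: (p6, p3, p5) → 24.8100
  f9: (p6, p3, p4) → 87.3914
  f10: (p0, p8, p5) → 77.2121
  f11: (p0, p3, p5) → 32.9441
  f12: (p0, p8, p1) → 44.4276
  f13: (p0, p3, p1) → 20.1227
  f14: (p10, p9, p4) → 32.6646
  f15: (p10, p2, p4) → 46.8293
  f16: (p10, p2, p9) → 64.0968
Σ area = 875.364

Check V−E+F: 10 − 24 + 16 = 2.


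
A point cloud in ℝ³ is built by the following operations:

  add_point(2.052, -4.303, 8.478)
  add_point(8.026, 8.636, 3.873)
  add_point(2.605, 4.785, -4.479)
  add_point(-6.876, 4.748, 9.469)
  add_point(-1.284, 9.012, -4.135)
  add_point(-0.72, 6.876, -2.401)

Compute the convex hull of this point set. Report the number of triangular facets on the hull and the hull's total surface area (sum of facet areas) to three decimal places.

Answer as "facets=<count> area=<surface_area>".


facets=8 area=427.360

6 of the 6 inputs are extreme points: [0, 1, 2, 3, 4, 5].

Triangle areas on the boundary:
  f1: (p0, p1, p3) → 90.7880
  f2: (p4, p1, p3) → 89.4143
  f3: (p2, p0, p1) → 76.8950
  f4: (p2, p4, p1) → 30.7000
  f5: (p5, p4, p3) → 15.6280
  f6: (p5, p2, p4) → 6.0878
  f7: (p5, p0, p3) → 83.0023
  f8: (p5, p2, p0) → 34.8449
Σ area = 427.360

Euler: V−E+F = 6−12+8 = 2.


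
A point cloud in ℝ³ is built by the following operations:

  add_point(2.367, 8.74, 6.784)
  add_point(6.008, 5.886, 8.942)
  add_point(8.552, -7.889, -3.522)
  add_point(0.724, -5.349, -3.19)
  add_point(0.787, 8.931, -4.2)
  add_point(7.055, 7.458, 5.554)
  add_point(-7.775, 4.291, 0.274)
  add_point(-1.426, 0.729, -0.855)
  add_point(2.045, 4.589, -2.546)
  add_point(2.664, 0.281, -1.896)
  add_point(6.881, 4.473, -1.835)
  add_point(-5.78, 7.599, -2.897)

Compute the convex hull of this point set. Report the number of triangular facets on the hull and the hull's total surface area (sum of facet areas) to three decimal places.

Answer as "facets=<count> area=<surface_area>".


facets=14 area=592.693

Hull vertices (9/12): indices [0, 1, 2, 3, 4, 5, 6, 10, 11].

Triangle areas on the boundary:
  f1: (p10, p4, p2) → 39.2491
  f2: (p3, p1, p6) → 102.7991
  f3: (p3, p1, p2) → 71.3525
  f4: (p3, p4, p2) → 56.2294
  f5: (p0, p1, p6) → 26.6244
  f6: (p11, p3, p6) → 33.2023
  f7: (p11, p3, p4) → 47.7473
  f8: (p11, p0, p6) → 31.2951
  f9: (p11, p0, p4) → 37.8232
  f10: (p5, p10, p4) → 31.4260
  f11: (p5, p0, p4) → 27.6662
  f12: (p5, p0, p1) → 9.0597
  f13: (p5, p1, p2) → 34.4593
  f14: (p5, p10, p2) → 43.7598
Σ area = 592.693

Euler characteristic 9−21+14 = 2 ✓


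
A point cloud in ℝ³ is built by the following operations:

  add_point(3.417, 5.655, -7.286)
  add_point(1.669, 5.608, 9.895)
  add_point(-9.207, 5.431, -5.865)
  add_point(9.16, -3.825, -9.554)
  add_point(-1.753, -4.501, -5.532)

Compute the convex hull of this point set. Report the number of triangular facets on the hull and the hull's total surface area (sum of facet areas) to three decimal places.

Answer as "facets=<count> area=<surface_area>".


5 of the 5 inputs are extreme points: [0, 1, 2, 3, 4].

Facet areas (half cross-product norm):
  f1: (p0, p3, p2) → 61.7378
  f2: (p1, p0, p2) → 107.2212
  f3: (p1, p0, p3) → 94.6258
  f4: (p4, p3, p2) → 62.3966
  f5: (p4, p1, p2) → 111.1725
  f6: (p4, p1, p3) → 108.9062
Σ area = 546.060

Euler characteristic 5−9+6 = 2 ✓

facets=6 area=546.060


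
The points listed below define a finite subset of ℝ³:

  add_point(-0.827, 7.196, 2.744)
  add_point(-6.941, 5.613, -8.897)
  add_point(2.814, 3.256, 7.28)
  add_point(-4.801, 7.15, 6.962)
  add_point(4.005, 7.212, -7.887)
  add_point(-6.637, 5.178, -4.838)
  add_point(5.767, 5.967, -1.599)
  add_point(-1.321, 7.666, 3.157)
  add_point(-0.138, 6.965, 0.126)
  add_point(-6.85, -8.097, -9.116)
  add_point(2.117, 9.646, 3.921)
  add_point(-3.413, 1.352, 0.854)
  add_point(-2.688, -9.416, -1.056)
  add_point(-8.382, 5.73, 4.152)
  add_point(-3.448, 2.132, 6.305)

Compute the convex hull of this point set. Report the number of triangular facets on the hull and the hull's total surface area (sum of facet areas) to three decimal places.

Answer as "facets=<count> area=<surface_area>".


10 of the 15 inputs are extreme points: [1, 2, 3, 4, 6, 9, 10, 12, 13, 14].

Facet areas (half cross-product norm):
  f1: (p9, p12, p13) → 77.9038
  f2: (p1, p9, p13) → 89.9824
  f3: (p2, p12, p6) → 77.7170
  f4: (p4, p1, p9) → 75.4204
  f5: (p4, p12, p6) → 58.2480
  f6: (p4, p9, p12) → 84.4142
  f7: (p14, p12, p13) → 41.8914
  f8: (p14, p2, p12) → 43.4627
  f9: (p10, p2, p6) → 27.1987
  f10: (p10, p4, p6) → 22.2032
  f11: (p10, p4, p1) → 67.7343
  f12: (p10, p1, p13) → 73.0402
  f13: (p3, p10, p13) → 16.1947
  f14: (p3, p10, p2) → 26.8144
  f15: (p3, p14, p13) → 12.3177
  f16: (p3, p14, p2) → 16.8230
Σ area = 811.366

Check V−E+F: 10 − 24 + 16 = 2.

facets=16 area=811.366


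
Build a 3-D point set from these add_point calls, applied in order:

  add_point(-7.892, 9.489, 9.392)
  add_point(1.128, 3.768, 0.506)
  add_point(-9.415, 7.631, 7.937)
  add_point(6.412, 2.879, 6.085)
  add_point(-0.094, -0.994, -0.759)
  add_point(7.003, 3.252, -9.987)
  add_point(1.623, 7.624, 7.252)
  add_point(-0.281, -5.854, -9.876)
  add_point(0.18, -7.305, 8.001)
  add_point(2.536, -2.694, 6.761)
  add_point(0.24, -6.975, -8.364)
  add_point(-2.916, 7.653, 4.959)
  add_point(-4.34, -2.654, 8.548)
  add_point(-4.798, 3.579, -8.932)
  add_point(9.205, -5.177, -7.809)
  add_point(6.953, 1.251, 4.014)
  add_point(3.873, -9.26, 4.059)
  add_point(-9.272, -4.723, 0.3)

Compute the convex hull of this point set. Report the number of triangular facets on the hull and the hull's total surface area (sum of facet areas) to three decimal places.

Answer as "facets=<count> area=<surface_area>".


facets=24 area=1142.388

Hull vertices (14/18): indices [0, 2, 3, 5, 6, 7, 8, 10, 12, 13, 14, 15, 16, 17].

Facet areas (half cross-product norm):
  f1: (p8, p17, p16) → 35.4724
  f2: (p10, p16, p14) → 57.5452
  f3: (p10, p17, p16) → 78.8342
  f4: (p3, p8, p16) → 34.3209
  f5: (p12, p0, p2) → 15.2523
  f6: (p12, p8, p0) → 19.2538
  f7: (p12, p17, p2) → 56.2802
  f8: (p12, p8, p17) → 31.7295
  f9: (p13, p17, p2) → 94.5472
  f10: (p13, p0, p2) → 21.8830
  f11: (p13, p5, p0) → 111.8967
  f12: (p6, p5, p0) → 78.7037
  f13: (p6, p3, p5) → 54.1341
  f14: (p6, p8, p0) → 74.2934
  f15: (p6, p3, p8) → 40.5620
  f16: (p15, p16, p14) → 68.4171
  f17: (p15, p3, p16) → 12.5692
  f18: (p15, p5, p14) → 58.9455
  f19: (p15, p3, p5) → 13.9894
  f20: (p7, p13, p5) → 55.2242
  f21: (p7, p5, p14) → 42.5747
  f22: (p7, p10, p14) → 8.7728
  f23: (p7, p10, p17) → 12.4417
  f24: (p7, p13, p17) → 64.7447
Σ area = 1142.388

Euler characteristic 14−36+24 = 2 ✓


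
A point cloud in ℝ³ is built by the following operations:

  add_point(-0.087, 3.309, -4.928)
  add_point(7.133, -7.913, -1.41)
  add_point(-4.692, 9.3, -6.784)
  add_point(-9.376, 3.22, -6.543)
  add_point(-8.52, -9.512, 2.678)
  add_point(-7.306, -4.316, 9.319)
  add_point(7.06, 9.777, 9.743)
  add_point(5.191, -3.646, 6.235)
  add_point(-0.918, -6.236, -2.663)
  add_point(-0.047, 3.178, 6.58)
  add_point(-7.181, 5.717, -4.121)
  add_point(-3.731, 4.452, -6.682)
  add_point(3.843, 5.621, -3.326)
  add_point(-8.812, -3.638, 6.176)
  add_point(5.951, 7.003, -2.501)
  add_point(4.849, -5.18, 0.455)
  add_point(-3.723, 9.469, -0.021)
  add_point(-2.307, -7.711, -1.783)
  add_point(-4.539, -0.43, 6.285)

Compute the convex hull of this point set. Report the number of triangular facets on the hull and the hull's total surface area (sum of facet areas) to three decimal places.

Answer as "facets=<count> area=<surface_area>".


Extreme-point indices: [1, 2, 3, 4, 5, 6, 7, 8, 10, 11, 13, 14, 16, 17] — 14 of 19 on the boundary.

Per-facet area ½‖(b−a)×(c−a)‖:
  f1: (p14, p6, p1) → 93.5917
  f2: (p17, p4, p3) → 54.4363
  f3: (p17, p4, p1) → 24.0172
  f4: (p11, p14, p1) → 80.6410
  f5: (p8, p17, p3) → 14.3813
  f6: (p8, p17, p1) → 8.3635
  f7: (p8, p11, p3) → 33.9668
  f8: (p8, p11, p1) → 43.2735
  f9: (p13, p4, p3) → 49.4365
  f10: (p13, p5, p4) → 11.6950
  f11: (p7, p4, p1) → 67.5443
  f12: (p7, p5, p4) → 54.8952
  f13: (p7, p6, p1) → 48.1838
  f14: (p7, p5, p6) → 89.5752
  f15: (p2, p11, p3) → 14.2825
  f16: (p2, p14, p6) → 67.8142
  f17: (p2, p11, p14) → 26.7862
  f18: (p10, p13, p3) → 28.7906
  f19: (p10, p2, p3) → 9.7293
  f20: (p16, p2, p6) → 31.7419
  f21: (p16, p10, p2) → 15.7749
  f22: (p16, p5, p6) → 121.5328
  f23: (p16, p13, p5) → 25.2377
  f24: (p16, p10, p13) → 45.8373
Σ area = 1061.529

Euler: V−E+F = 14−36+24 = 2.

facets=24 area=1061.529


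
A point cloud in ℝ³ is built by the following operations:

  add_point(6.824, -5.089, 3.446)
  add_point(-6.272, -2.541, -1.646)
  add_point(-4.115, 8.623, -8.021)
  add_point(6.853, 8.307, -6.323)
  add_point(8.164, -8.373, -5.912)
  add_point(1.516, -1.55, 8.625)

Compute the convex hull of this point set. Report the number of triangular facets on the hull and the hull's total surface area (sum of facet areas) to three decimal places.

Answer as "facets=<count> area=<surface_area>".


facets=8 area=653.062

Hull vertices (6/6): indices [0, 1, 2, 3, 4, 5].

Triangle areas on the boundary:
  f1: (p2, p4, p1) → 105.1653
  f2: (p5, p2, p1) → 82.1354
  f3: (p3, p2, p4) → 92.3552
  f4: (p3, p5, p2) → 102.6317
  f5: (p0, p4, p1) → 70.6245
  f6: (p0, p5, p1) → 52.5565
  f7: (p0, p3, p4) → 79.4948
  f8: (p0, p3, p5) → 68.0985
Σ area = 653.062

Euler: V−E+F = 6−12+8 = 2.


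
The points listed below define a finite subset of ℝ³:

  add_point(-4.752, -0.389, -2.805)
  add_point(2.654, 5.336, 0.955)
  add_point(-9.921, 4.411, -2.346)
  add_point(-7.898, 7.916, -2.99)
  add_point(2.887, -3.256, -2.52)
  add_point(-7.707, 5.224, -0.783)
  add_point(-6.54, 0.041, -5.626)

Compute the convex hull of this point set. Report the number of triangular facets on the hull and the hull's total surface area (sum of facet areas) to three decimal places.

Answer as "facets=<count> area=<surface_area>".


Extreme-point indices: [0, 1, 2, 3, 4, 5, 6] — 7 of 7 on the boundary.

Facet areas (half cross-product norm):
  f1: (p3, p1, p4) → 53.2939
  f2: (p6, p3, p2) → 12.7748
  f3: (p6, p3, p4) → 41.2625
  f4: (p5, p1, p4) → 48.6484
  f5: (p5, p3, p2) → 4.8597
  f6: (p5, p3, p1) → 18.1054
  f7: (p0, p5, p2) → 9.4004
  f8: (p0, p5, p4) → 19.3893
  f9: (p0, p6, p2) → 10.7984
  f10: (p0, p6, p4) → 11.2863
Σ area = 229.819

Euler characteristic 7−15+10 = 2 ✓

facets=10 area=229.819


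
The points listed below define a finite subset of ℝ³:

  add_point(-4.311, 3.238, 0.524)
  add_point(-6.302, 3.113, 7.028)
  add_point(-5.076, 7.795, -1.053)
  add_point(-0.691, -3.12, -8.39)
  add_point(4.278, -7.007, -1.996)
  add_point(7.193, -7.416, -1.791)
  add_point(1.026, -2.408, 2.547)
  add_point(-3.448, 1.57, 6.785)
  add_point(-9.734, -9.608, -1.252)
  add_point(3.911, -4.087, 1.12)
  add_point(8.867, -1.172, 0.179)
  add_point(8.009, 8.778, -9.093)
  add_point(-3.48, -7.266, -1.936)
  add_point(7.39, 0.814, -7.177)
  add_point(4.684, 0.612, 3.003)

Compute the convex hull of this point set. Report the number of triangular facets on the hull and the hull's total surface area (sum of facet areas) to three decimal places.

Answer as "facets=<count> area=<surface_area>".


facets=18 area=838.008

Extreme-point indices: [1, 2, 3, 5, 7, 8, 9, 10, 11, 13, 14] — 11 of 15 on the boundary.

Per-facet area ½‖(b−a)×(c−a)‖:
  f1: (p2, p1, p8) → 73.2739
  f2: (p2, p11, p1) → 58.4864
  f3: (p7, p1, p8) → 24.6120
  f4: (p7, p5, p8) → 112.6675
  f5: (p3, p5, p8) → 73.6414
  f6: (p3, p2, p8) → 91.0361
  f7: (p3, p2, p11) → 92.6792
  f8: (p13, p11, p10) → 28.3899
  f9: (p13, p5, p10) → 26.1257
  f10: (p13, p3, p11) → 33.1423
  f11: (p13, p3, p5) → 42.4486
  f12: (p14, p5, p10) → 17.4256
  f13: (p14, p11, p10) → 36.3938
  f14: (p14, p11, p1) → 83.4785
  f15: (p14, p7, p1) → 7.1668
  f16: (p9, p7, p5) → 3.4968
  f17: (p9, p14, p5) → 10.6044
  f18: (p9, p14, p7) → 22.9393
Σ area = 838.008

Euler characteristic 11−27+18 = 2 ✓


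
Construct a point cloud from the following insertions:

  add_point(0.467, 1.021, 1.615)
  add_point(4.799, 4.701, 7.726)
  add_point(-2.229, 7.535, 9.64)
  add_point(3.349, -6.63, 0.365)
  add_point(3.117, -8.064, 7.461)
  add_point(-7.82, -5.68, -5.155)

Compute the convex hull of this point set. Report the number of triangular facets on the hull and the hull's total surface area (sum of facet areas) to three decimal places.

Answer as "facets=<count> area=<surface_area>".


facets=8 area=441.491

Points on the hull: [0, 1, 2, 3, 4, 5] (6 of 6).

Area of each hull facet:
  f1: (p2, p4, p5) → 136.0628
  f2: (p2, p4, p1) → 48.7672
  f3: (p3, p4, p5) → 41.0823
  f4: (p3, p4, p1) → 45.8749
  f5: (p0, p3, p5) → 49.0397
  f6: (p0, p3, p1) → 32.4860
  f7: (p0, p2, p5) → 55.8298
  f8: (p0, p2, p1) → 32.3486
Σ area = 441.491

Euler characteristic 6−12+8 = 2 ✓


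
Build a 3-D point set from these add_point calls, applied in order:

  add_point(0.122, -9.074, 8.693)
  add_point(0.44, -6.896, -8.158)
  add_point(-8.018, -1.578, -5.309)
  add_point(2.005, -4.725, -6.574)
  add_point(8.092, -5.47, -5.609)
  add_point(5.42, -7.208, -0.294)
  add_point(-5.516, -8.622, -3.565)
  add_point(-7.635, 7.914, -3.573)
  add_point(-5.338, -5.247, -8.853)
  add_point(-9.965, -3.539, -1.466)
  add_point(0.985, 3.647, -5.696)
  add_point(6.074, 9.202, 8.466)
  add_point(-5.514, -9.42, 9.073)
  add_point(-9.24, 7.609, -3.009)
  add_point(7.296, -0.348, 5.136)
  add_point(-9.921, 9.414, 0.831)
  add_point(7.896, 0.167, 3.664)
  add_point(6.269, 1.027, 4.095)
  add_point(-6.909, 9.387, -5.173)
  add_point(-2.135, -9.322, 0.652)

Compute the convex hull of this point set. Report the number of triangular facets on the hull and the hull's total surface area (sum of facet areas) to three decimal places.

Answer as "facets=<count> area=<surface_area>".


17 of the 20 inputs are extreme points: [0, 1, 2, 4, 5, 6, 8, 9, 10, 11, 12, 13, 14, 15, 16, 18, 19].

Area of each hull facet:
  f1: (p12, p15, p9) → 80.5531
  f2: (p11, p12, p15) → 173.2106
  f3: (p0, p11, p12) → 50.5911
  f4: (p2, p8, p9) → 12.3327
  f5: (p18, p11, p15) → 59.5200
  f6: (p6, p12, p9) → 43.3563
  f7: (p6, p8, p9) → 22.0397
  f8: (p14, p0, p11) → 51.5339
  f9: (p10, p18, p8) → 55.5005
  f10: (p10, p11, p4) → 92.4820
  f11: (p10, p18, p11) → 78.3940
  f12: (p13, p18, p15) → 7.0795
  f13: (p13, p15, p9) → 23.2432
  f14: (p13, p2, p9) → 22.3426
  f15: (p13, p2, p8) → 15.7374
  f16: (p13, p18, p8) → 26.6875
  f17: (p1, p6, p8) → 18.5309
  f18: (p1, p10, p4) → 42.5265
  f19: (p1, p10, p8) → 32.1817
  f20: (p16, p11, p4) → 29.7620
  f21: (p16, p14, p4) → 7.2607
  f22: (p16, p14, p11) → 8.5037
  f23: (p19, p1, p6) → 21.0277
  f24: (p19, p0, p12) → 23.1352
  f25: (p19, p6, p12) → 21.5776
  f26: (p19, p1, p4) → 38.8778
  f27: (p5, p19, p4) → 19.7723
  f28: (p5, p19, p0) → 32.6339
  f29: (p5, p14, p4) → 27.0786
  f30: (p5, p14, p0) → 45.5890
Σ area = 1183.062

Euler: V−E+F = 17−45+30 = 2.

facets=30 area=1183.062


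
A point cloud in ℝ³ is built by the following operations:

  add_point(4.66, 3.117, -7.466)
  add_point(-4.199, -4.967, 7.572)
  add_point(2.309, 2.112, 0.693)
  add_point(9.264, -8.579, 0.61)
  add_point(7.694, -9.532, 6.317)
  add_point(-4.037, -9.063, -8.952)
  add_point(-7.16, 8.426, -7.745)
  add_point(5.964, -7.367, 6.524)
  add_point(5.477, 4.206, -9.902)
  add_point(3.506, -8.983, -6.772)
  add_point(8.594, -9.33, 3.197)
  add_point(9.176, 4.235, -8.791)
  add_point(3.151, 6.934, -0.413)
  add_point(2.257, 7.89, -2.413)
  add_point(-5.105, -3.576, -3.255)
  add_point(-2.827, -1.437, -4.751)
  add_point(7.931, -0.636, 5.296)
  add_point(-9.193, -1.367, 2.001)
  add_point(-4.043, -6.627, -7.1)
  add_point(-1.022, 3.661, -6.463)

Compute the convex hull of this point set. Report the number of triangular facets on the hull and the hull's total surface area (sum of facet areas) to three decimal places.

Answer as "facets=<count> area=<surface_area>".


facets=24 area=1090.892

Points on the hull: [1, 3, 4, 5, 6, 7, 8, 9, 10, 11, 12, 13, 16, 17] (14 of 20).

Facet areas (half cross-product norm):
  f1: (p5, p1, p17) → 59.4317
  f2: (p12, p1, p17) → 61.8881
  f3: (p9, p5, p8) → 53.5858
  f4: (p4, p5, p1) → 106.9844
  f5: (p4, p9, p5) → 44.8701
  f6: (p6, p12, p17) → 82.7846
  f7: (p6, p5, p17) → 97.9528
  f8: (p6, p5, p8) → 105.2739
  f9: (p11, p9, p3) → 67.0638
  f10: (p11, p9, p8) → 26.3697
  f11: (p11, p6, p8) → 13.7972
  f12: (p7, p4, p1) → 8.9705
  f13: (p10, p9, p3) → 10.6483
  f14: (p10, p4, p9) → 12.4501
  f15: (p16, p11, p3) → 68.1634
  f16: (p16, p10, p3) → 12.4432
  f17: (p16, p10, p4) → 14.3382
  f18: (p16, p11, p12) → 56.6256
  f19: (p16, p7, p4) → 8.2504
  f20: (p16, p12, p1) → 69.1720
  f21: (p16, p7, p1) → 37.2702
  f22: (p13, p6, p12) → 8.4667
  f23: (p13, p11, p12) → 11.9663
  f24: (p13, p11, p6) → 52.1246
Σ area = 1090.892

Euler: V−E+F = 14−36+24 = 2.


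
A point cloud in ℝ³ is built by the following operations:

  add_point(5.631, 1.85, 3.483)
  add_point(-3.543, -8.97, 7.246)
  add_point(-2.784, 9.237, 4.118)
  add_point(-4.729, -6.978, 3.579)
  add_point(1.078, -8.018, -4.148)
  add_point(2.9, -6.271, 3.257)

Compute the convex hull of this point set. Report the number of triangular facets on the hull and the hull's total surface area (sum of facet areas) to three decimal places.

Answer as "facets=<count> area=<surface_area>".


6 of the 6 inputs are extreme points: [0, 1, 2, 3, 4, 5].

Per-facet area ½‖(b−a)×(c−a)‖:
  f1: (p4, p2, p3) → 79.2768
  f2: (p4, p2, p0) → 71.8088
  f3: (p1, p2, p3) → 32.5592
  f4: (p1, p2, p0) → 82.2997
  f5: (p1, p4, p3) → 18.7308
  f6: (p5, p4, p0) → 31.8669
  f7: (p5, p1, p0) → 28.5595
  f8: (p5, p1, p4) → 30.7789
Σ area = 375.881

Euler: V−E+F = 6−12+8 = 2.

facets=8 area=375.881


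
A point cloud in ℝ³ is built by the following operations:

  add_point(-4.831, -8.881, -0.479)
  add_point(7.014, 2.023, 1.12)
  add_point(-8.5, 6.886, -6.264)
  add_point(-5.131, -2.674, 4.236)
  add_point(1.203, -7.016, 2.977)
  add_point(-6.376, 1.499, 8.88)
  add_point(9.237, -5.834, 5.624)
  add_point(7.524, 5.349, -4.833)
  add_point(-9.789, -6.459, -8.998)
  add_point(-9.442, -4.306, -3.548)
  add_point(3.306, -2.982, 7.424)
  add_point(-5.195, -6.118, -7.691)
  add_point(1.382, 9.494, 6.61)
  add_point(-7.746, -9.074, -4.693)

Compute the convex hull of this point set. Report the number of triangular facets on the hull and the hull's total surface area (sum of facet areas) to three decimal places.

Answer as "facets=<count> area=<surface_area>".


facets=22 area=1024.161

Points on the hull: [0, 1, 2, 4, 5, 6, 7, 8, 9, 10, 11, 12, 13] (13 of 14).

Triangle areas on the boundary:
  f1: (p11, p7, p8) → 25.2267
  f2: (p11, p7, p6) → 128.1418
  f3: (p2, p7, p8) → 110.5473
  f4: (p2, p7, p12) → 100.8986
  f5: (p2, p5, p12) → 86.9793
  f6: (p1, p12, p6) → 44.9208
  f7: (p1, p7, p6) → 18.5872
  f8: (p1, p7, p12) → 36.7013
  f9: (p9, p2, p8) → 33.5726
  f10: (p9, p2, p5) → 79.3966
  f11: (p10, p0, p5) → 65.7348
  f12: (p10, p12, p6) → 36.6607
  f13: (p10, p5, p12) → 57.3853
  f14: (p13, p0, p6) → 21.7695
  f15: (p13, p11, p6) → 48.3234
  f16: (p13, p11, p8) → 10.9323
  f17: (p13, p9, p8) → 12.9837
  f18: (p13, p0, p5) → 30.9601
  f19: (p13, p9, p5) → 31.5075
  f20: (p4, p0, p6) → 7.0967
  f21: (p4, p10, p6) → 21.4153
  f22: (p4, p10, p0) → 14.4190
Σ area = 1024.161

Check V−E+F: 13 − 33 + 22 = 2.


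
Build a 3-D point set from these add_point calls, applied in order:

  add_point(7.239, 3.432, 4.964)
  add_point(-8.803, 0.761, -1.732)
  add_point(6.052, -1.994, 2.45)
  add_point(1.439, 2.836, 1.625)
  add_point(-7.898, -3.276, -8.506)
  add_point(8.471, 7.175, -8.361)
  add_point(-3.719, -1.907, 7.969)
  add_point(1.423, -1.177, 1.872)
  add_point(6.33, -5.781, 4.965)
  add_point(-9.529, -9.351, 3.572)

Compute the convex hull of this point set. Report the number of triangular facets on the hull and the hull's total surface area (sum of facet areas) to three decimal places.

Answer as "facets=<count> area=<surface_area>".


facets=12 area=803.252

Points on the hull: [0, 1, 3, 4, 5, 6, 8, 9] (8 of 10).

Area of each hull facet:
  f1: (p8, p4, p9) → 110.0223
  f2: (p8, p4, p5) → 160.9558
  f3: (p8, p6, p9) → 57.6573
  f4: (p1, p4, p9) → 45.3596
  f5: (p1, p6, p9) → 52.5577
  f6: (p1, p4, p5) → 75.7627
  f7: (p0, p8, p5) → 61.8056
  f8: (p0, p8, p6) → 50.0233
  f9: (p0, p1, p6) → 70.4928
  f10: (p3, p1, p5) → 67.0497
  f11: (p3, p0, p5) → 43.2535
  f12: (p3, p0, p1) → 8.3119
Σ area = 803.252

Euler characteristic 8−18+12 = 2 ✓


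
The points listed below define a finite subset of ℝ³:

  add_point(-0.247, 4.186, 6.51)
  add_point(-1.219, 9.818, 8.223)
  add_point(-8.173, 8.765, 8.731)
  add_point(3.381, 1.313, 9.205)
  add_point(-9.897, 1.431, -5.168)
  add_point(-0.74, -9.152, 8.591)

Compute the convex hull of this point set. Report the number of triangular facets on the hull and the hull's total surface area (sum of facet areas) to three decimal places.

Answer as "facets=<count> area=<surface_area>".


Extreme-point indices: [0, 1, 2, 3, 4, 5] — 6 of 6 on the boundary.

Facet areas (half cross-product norm):
  f1: (p5, p3, p4) → 105.7103
  f2: (p2, p5, p4) → 140.9978
  f3: (p2, p1, p4) → 55.3812
  f4: (p2, p5, p3) → 76.0044
  f5: (p2, p1, p3) → 32.3621
  f6: (p0, p3, p4) → 29.0235
  f7: (p0, p1, p4) → 44.0360
  f8: (p0, p1, p3) → 14.0821
Σ area = 497.597

Euler: V−E+F = 6−12+8 = 2.

facets=8 area=497.597


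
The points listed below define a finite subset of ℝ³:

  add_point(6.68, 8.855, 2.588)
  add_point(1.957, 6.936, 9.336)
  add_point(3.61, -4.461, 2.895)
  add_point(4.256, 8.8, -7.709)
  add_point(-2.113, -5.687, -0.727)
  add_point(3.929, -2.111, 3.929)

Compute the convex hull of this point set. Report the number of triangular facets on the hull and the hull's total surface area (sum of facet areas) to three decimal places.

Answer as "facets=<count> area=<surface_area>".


facets=8 area=388.694

Extreme-point indices: [0, 1, 2, 3, 4, 5] — 6 of 6 on the boundary.

Triangle areas on the boundary:
  f1: (p3, p1, p4) → 126.2280
  f2: (p3, p1, p0) → 34.0890
  f3: (p2, p1, p4) → 43.2240
  f4: (p2, p3, p4) → 57.7437
  f5: (p2, p3, p0) → 72.2548
  f6: (p5, p1, p0) → 43.0541
  f7: (p5, p2, p0) → 7.5742
  f8: (p5, p2, p1) → 4.5265
Σ area = 388.694

Euler: V−E+F = 6−12+8 = 2.


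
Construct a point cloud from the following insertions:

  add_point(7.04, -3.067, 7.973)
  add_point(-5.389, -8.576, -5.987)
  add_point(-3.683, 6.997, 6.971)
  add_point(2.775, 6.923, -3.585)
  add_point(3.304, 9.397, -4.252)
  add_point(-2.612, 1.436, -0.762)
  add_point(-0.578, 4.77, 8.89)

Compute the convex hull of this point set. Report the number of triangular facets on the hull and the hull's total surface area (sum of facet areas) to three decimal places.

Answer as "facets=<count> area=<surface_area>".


6 of the 7 inputs are extreme points: [0, 1, 2, 3, 4, 6].

Per-facet area ½‖(b−a)×(c−a)‖:
  f1: (p6, p0, p1) → 105.0932
  f2: (p6, p4, p0) → 79.2710
  f3: (p2, p4, p1) → 127.8477
  f4: (p2, p6, p1) → 43.4071
  f5: (p2, p6, p4) → 28.6086
  f6: (p3, p0, p1) → 132.4221
  f7: (p3, p4, p1) → 10.6551
  f8: (p3, p4, p0) → 14.2480
Σ area = 541.553

Euler: V−E+F = 6−12+8 = 2.

facets=8 area=541.553


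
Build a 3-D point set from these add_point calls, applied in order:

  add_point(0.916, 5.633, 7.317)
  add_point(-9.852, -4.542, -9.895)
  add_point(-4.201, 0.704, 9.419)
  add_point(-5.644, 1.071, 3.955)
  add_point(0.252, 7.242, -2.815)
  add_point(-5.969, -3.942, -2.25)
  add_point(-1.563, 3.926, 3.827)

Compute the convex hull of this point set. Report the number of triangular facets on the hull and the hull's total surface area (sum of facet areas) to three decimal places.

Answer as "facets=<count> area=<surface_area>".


Points on the hull: [0, 1, 2, 3, 4, 5] (6 of 7).

Area of each hull facet:
  f1: (p5, p4, p1) → 53.4315
  f2: (p5, p4, p0) → 65.1148
  f3: (p5, p2, p1) → 22.9806
  f4: (p5, p2, p0) → 46.8418
  f5: (p3, p4, p1) → 82.8066
  f6: (p3, p2, p1) → 18.5761
  f7: (p3, p4, p0) → 41.7621
  f8: (p3, p2, p0) → 20.7710
Σ area = 352.285

Euler: V−E+F = 6−12+8 = 2.

facets=8 area=352.285


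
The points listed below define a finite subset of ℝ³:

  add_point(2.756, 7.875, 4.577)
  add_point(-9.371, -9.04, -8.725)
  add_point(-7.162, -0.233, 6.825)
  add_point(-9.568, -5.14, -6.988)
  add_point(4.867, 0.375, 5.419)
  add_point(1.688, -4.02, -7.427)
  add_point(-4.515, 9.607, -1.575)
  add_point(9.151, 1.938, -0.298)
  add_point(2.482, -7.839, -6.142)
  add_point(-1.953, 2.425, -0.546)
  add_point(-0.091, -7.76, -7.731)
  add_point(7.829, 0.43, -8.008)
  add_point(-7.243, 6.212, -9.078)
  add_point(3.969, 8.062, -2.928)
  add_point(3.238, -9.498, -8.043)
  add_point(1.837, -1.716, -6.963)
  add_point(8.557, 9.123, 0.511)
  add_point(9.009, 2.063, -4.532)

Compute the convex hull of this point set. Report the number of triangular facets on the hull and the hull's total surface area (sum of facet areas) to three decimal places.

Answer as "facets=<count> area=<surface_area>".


13 of the 18 inputs are extreme points: [0, 1, 2, 3, 4, 6, 7, 11, 12, 13, 14, 16, 17].

Triangle areas on the boundary:
  f1: (p12, p2, p3) → 85.9388
  f2: (p12, p2, p6) → 56.1775
  f3: (p16, p4, p7) → 26.4492
  f4: (p14, p4, p7) → 54.9337
  f5: (p14, p12, p11) → 88.2833
  f6: (p14, p4, p2) → 101.6451
  f7: (p17, p16, p7) → 15.3251
  f8: (p17, p16, p11) → 10.0584
  f9: (p17, p14, p7) → 27.4668
  f10: (p17, p14, p11) → 19.0927
  f11: (p13, p12, p11) → 64.2579
  f12: (p13, p16, p11) → 28.7354
  f13: (p13, p12, p6) → 37.6653
  f14: (p13, p16, p6) → 19.5317
  f15: (p0, p4, p2) → 46.4882
  f16: (p0, p16, p4) → 28.1843
  f17: (p0, p2, p6) → 58.9395
  f18: (p0, p16, p6) → 33.9993
  f19: (p1, p2, p3) → 23.5112
  f20: (p1, p14, p2) → 112.4550
  f21: (p1, p12, p3) → 15.1462
  f22: (p1, p14, p12) → 96.8241
Σ area = 1051.109

Euler: V−E+F = 13−33+22 = 2.

facets=22 area=1051.109


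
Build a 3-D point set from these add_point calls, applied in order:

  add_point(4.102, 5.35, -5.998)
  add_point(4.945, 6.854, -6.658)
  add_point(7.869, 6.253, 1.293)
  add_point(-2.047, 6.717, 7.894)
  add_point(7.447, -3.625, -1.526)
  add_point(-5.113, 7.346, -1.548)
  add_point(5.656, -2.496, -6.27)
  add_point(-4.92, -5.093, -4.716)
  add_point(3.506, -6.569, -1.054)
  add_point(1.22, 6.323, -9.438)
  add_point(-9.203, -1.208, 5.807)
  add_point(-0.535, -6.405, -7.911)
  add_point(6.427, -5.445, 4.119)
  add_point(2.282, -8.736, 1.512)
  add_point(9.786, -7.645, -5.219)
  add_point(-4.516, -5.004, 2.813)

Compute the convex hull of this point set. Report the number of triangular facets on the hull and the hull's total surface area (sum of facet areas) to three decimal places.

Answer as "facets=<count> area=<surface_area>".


facets=20 area=928.620

Extreme-point indices: [1, 2, 3, 5, 7, 9, 10, 11, 12, 13, 14, 15] — 12 of 16 on the boundary.

Per-facet area ½‖(b−a)×(c−a)‖:
  f1: (p11, p9, p14) → 69.4638
  f2: (p12, p3, p10) → 80.3001
  f3: (p12, p2, p14) → 61.5398
  f4: (p12, p2, p3) → 70.9232
  f5: (p5, p3, p10) → 50.9125
  f6: (p7, p5, p10) → 65.1061
  f7: (p7, p11, p9) → 36.0527
  f8: (p7, p5, p9) → 62.2995
  f9: (p13, p11, p14) → 46.0791
  f10: (p13, p12, p14) → 28.6553
  f11: (p13, p7, p11) → 27.2358
  f12: (p13, p12, p10) → 42.0439
  f13: (p1, p2, p3) → 49.2746
  f14: (p1, p5, p3) → 55.5092
  f15: (p1, p5, p9) → 23.7797
  f16: (p1, p9, p14) → 35.1911
  f17: (p1, p2, p14) → 62.9000
  f18: (p15, p7, p10) → 23.1169
  f19: (p15, p13, p10) → 8.8205
  f20: (p15, p13, p7) → 29.4159
Σ area = 928.620

Euler characteristic 12−30+20 = 2 ✓
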